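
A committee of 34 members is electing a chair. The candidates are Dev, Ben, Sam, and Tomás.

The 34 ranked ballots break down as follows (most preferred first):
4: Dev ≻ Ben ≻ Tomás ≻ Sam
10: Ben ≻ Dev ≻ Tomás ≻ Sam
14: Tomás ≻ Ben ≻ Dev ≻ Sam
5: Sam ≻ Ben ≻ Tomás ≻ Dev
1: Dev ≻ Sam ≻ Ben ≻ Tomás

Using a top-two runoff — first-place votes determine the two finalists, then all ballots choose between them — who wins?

Round 1 first-place votes: Dev 5, Ben 10, Sam 5, Tomás 14. Tomás and Ben advance.
Runoff: Tomás is ranked above Ben on 14 ballots, Ben above Tomás on 20.

Ben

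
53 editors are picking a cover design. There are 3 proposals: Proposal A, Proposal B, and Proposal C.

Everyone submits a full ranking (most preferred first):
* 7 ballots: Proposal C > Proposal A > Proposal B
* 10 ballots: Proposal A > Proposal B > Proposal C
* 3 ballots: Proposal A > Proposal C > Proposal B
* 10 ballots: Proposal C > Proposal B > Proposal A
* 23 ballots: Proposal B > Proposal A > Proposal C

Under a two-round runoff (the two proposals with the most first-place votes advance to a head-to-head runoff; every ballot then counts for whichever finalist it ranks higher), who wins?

Round 1 first-place votes: Proposal A 13, Proposal B 23, Proposal C 17. Proposal B and Proposal C advance.
Runoff: Proposal B is ranked above Proposal C on 33 ballots, Proposal C above Proposal B on 20.

Proposal B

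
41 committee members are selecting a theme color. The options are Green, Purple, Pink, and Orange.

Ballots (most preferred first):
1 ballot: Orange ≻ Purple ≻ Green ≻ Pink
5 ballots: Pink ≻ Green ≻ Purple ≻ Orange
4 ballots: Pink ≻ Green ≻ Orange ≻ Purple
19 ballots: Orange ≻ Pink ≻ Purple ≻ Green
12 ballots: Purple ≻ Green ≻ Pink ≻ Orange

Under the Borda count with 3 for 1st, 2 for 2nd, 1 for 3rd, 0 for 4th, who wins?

Green: 1×1 + 5×2 + 4×2 + 19×0 + 12×2 = 43
Purple: 1×2 + 5×1 + 4×0 + 19×1 + 12×3 = 62
Pink: 1×0 + 5×3 + 4×3 + 19×2 + 12×1 = 77
Orange: 1×3 + 5×0 + 4×1 + 19×3 + 12×0 = 64

Pink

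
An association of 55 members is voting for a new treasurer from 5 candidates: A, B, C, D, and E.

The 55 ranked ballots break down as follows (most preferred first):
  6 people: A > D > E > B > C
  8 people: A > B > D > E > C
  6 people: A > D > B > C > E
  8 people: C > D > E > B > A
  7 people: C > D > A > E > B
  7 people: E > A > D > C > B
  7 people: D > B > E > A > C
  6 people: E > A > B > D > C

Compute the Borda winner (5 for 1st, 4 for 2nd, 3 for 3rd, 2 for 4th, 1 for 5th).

D

A: 6×5 + 8×5 + 6×5 + 8×1 + 7×3 + 7×4 + 7×2 + 6×4 = 195
B: 6×2 + 8×4 + 6×3 + 8×2 + 7×1 + 7×1 + 7×4 + 6×3 = 138
C: 6×1 + 8×1 + 6×2 + 8×5 + 7×5 + 7×2 + 7×1 + 6×1 = 128
D: 6×4 + 8×3 + 6×4 + 8×4 + 7×4 + 7×3 + 7×5 + 6×2 = 200
E: 6×3 + 8×2 + 6×1 + 8×3 + 7×2 + 7×5 + 7×3 + 6×5 = 164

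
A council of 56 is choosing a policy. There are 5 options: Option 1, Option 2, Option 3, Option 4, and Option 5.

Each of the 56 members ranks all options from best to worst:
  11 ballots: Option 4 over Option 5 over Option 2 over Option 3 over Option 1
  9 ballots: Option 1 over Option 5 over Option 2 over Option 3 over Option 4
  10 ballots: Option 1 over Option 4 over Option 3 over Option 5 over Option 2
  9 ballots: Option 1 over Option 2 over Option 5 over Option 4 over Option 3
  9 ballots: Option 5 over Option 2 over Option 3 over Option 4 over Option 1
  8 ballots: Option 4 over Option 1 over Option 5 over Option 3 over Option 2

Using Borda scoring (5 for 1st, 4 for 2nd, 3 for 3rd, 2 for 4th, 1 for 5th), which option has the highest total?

Option 1: 11×1 + 9×5 + 10×5 + 9×5 + 9×1 + 8×4 = 192
Option 2: 11×3 + 9×3 + 10×1 + 9×4 + 9×4 + 8×1 = 150
Option 3: 11×2 + 9×2 + 10×3 + 9×1 + 9×3 + 8×2 = 122
Option 4: 11×5 + 9×1 + 10×4 + 9×2 + 9×2 + 8×5 = 180
Option 5: 11×4 + 9×4 + 10×2 + 9×3 + 9×5 + 8×3 = 196

Option 5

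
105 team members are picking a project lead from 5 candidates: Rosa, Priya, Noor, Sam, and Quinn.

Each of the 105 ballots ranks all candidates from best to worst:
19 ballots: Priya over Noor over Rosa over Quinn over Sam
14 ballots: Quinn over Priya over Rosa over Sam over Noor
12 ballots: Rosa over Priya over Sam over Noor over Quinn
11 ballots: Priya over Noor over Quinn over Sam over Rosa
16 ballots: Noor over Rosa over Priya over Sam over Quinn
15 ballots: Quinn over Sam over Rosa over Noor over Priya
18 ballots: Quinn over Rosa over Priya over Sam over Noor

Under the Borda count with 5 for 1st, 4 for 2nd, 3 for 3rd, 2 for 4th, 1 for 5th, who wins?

Rosa: 19×3 + 14×3 + 12×5 + 11×1 + 16×4 + 15×3 + 18×4 = 351
Priya: 19×5 + 14×4 + 12×4 + 11×5 + 16×3 + 15×1 + 18×3 = 371
Noor: 19×4 + 14×1 + 12×2 + 11×4 + 16×5 + 15×2 + 18×1 = 286
Sam: 19×1 + 14×2 + 12×3 + 11×2 + 16×2 + 15×4 + 18×2 = 233
Quinn: 19×2 + 14×5 + 12×1 + 11×3 + 16×1 + 15×5 + 18×5 = 334

Priya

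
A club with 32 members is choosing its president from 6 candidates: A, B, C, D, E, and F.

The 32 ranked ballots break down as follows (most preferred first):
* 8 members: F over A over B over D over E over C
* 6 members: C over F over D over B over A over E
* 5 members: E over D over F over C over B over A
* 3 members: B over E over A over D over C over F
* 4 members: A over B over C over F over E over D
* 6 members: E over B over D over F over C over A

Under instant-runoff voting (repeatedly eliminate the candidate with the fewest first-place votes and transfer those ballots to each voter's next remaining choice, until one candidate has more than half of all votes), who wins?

E

Round 1: A 4, B 3, C 6, D 0, E 11, F 8. D eliminated.
Round 2: A 4, B 3, C 6, E 11, F 8. B eliminated.
Round 3: A 4, C 6, E 14, F 8. A eliminated.
Round 4: C 10, E 14, F 8. F eliminated.
Round 5: C 10, E 22. E has a majority (≥17).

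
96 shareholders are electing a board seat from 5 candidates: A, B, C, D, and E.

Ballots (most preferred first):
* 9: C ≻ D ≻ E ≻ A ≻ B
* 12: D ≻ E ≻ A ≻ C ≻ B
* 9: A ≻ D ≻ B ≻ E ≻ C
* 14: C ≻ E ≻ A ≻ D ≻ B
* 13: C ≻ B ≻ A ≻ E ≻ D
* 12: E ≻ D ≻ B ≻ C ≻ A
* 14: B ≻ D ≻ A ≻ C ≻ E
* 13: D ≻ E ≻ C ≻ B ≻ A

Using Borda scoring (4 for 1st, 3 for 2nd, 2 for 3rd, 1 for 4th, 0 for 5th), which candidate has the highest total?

A: 9×1 + 12×2 + 9×4 + 14×2 + 13×2 + 12×0 + 14×2 + 13×0 = 151
B: 9×0 + 12×0 + 9×2 + 14×0 + 13×3 + 12×2 + 14×4 + 13×1 = 150
C: 9×4 + 12×1 + 9×0 + 14×4 + 13×4 + 12×1 + 14×1 + 13×2 = 208
D: 9×3 + 12×4 + 9×3 + 14×1 + 13×0 + 12×3 + 14×3 + 13×4 = 246
E: 9×2 + 12×3 + 9×1 + 14×3 + 13×1 + 12×4 + 14×0 + 13×3 = 205

D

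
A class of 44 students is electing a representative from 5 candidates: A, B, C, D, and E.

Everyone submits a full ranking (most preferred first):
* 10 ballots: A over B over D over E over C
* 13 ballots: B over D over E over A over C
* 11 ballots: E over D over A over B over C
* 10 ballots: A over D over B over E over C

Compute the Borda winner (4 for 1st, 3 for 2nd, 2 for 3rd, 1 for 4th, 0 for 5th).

A: 10×4 + 13×1 + 11×2 + 10×4 = 115
B: 10×3 + 13×4 + 11×1 + 10×2 = 113
C: 10×0 + 13×0 + 11×0 + 10×0 = 0
D: 10×2 + 13×3 + 11×3 + 10×3 = 122
E: 10×1 + 13×2 + 11×4 + 10×1 = 90

D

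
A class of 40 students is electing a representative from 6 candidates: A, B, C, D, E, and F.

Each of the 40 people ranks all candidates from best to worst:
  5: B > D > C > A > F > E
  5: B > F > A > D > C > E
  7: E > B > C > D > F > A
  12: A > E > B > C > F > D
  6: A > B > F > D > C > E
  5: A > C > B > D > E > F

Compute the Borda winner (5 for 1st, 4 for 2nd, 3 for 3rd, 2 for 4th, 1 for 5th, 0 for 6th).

B

A: 5×2 + 5×3 + 7×0 + 12×5 + 6×5 + 5×5 = 140
B: 5×5 + 5×5 + 7×4 + 12×3 + 6×4 + 5×3 = 153
C: 5×3 + 5×1 + 7×3 + 12×2 + 6×1 + 5×4 = 91
D: 5×4 + 5×2 + 7×2 + 12×0 + 6×2 + 5×2 = 66
E: 5×0 + 5×0 + 7×5 + 12×4 + 6×0 + 5×1 = 88
F: 5×1 + 5×4 + 7×1 + 12×1 + 6×3 + 5×0 = 62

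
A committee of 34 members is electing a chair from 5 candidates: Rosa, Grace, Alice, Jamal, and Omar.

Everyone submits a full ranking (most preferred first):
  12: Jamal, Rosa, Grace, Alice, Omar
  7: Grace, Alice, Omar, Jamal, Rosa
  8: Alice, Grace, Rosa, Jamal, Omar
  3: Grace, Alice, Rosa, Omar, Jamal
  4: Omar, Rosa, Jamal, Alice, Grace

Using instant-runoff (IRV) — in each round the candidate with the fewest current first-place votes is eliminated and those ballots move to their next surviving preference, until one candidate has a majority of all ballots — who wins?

Grace

Round 1: Rosa 0, Grace 10, Alice 8, Jamal 12, Omar 4. Rosa eliminated.
Round 2: Grace 10, Alice 8, Jamal 12, Omar 4. Omar eliminated.
Round 3: Grace 10, Alice 8, Jamal 16. Alice eliminated.
Round 4: Grace 18, Jamal 16. Grace has a majority (≥18).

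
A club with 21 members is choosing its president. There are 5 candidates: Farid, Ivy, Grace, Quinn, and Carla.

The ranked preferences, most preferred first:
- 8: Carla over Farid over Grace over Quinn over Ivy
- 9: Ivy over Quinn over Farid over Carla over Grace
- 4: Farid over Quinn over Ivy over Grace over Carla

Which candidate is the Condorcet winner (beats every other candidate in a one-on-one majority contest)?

Farid

Farid vs Ivy: 12–9
Farid vs Grace: 21–0
Farid vs Quinn: 12–9
Farid vs Carla: 13–8
Farid beats every other candidate.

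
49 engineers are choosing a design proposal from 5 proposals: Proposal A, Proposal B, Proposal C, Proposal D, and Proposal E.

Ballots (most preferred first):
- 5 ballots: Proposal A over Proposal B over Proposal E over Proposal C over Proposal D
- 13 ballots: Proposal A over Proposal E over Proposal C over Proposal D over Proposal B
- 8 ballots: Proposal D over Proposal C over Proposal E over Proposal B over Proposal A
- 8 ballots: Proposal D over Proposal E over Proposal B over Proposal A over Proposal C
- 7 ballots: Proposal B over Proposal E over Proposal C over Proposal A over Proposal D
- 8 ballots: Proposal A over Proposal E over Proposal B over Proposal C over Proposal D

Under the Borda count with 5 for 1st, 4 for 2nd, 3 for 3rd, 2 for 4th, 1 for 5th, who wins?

Proposal A: 5×5 + 13×5 + 8×1 + 8×2 + 7×2 + 8×5 = 168
Proposal B: 5×4 + 13×1 + 8×2 + 8×3 + 7×5 + 8×3 = 132
Proposal C: 5×2 + 13×3 + 8×4 + 8×1 + 7×3 + 8×2 = 126
Proposal D: 5×1 + 13×2 + 8×5 + 8×5 + 7×1 + 8×1 = 126
Proposal E: 5×3 + 13×4 + 8×3 + 8×4 + 7×4 + 8×4 = 183

Proposal E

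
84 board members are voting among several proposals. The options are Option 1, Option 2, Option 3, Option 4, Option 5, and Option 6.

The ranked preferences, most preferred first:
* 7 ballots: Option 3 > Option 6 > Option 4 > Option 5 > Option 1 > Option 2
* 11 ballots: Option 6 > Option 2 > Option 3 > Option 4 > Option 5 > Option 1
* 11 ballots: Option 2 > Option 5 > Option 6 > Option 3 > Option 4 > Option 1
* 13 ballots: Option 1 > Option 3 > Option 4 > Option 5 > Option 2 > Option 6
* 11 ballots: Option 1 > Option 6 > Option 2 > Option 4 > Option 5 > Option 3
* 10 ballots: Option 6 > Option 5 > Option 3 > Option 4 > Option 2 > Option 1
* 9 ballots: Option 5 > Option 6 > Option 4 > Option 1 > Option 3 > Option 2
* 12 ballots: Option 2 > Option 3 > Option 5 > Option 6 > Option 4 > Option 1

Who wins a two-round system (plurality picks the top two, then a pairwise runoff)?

Round 1 first-place votes: Option 1 24, Option 2 23, Option 3 7, Option 4 0, Option 5 9, Option 6 21. Option 1 and Option 2 advance.
Runoff: Option 1 is ranked above Option 2 on 40 ballots, Option 2 above Option 1 on 44.

Option 2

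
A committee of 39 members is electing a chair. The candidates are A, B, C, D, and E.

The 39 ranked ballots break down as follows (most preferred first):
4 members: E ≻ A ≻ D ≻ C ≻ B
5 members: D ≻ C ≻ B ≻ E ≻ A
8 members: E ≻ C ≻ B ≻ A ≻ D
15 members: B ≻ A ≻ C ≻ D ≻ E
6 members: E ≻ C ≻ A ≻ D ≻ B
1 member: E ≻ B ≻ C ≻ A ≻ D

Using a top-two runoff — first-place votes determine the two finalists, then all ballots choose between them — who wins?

Round 1 first-place votes: A 0, B 15, C 0, D 5, E 19. E and B advance.
Runoff: E is ranked above B on 19 ballots, B above E on 20.

B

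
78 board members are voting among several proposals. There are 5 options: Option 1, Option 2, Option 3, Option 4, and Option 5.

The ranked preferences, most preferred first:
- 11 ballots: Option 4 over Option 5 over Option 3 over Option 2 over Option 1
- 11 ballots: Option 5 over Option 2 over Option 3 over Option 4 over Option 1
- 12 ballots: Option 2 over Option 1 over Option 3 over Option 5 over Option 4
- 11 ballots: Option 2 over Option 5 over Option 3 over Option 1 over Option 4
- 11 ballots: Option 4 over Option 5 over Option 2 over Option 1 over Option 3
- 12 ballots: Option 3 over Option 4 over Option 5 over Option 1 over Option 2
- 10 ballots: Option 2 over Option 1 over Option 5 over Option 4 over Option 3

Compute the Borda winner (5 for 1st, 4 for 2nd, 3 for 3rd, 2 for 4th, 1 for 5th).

Option 5

Option 1: 11×1 + 11×1 + 12×4 + 11×2 + 11×2 + 12×2 + 10×4 = 178
Option 2: 11×2 + 11×4 + 12×5 + 11×5 + 11×3 + 12×1 + 10×5 = 276
Option 3: 11×3 + 11×3 + 12×3 + 11×3 + 11×1 + 12×5 + 10×1 = 216
Option 4: 11×5 + 11×2 + 12×1 + 11×1 + 11×5 + 12×4 + 10×2 = 223
Option 5: 11×4 + 11×5 + 12×2 + 11×4 + 11×4 + 12×3 + 10×3 = 277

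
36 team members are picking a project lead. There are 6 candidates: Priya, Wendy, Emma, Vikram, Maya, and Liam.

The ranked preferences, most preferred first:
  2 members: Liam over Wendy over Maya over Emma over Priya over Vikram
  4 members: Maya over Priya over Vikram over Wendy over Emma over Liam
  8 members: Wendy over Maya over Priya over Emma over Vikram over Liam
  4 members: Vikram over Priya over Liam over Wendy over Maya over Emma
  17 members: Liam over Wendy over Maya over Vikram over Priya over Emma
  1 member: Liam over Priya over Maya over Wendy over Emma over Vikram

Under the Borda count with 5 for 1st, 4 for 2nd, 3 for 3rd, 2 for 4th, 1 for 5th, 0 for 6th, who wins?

Priya: 2×1 + 4×4 + 8×3 + 4×4 + 17×1 + 1×4 = 79
Wendy: 2×4 + 4×2 + 8×5 + 4×2 + 17×4 + 1×2 = 134
Emma: 2×2 + 4×1 + 8×2 + 4×0 + 17×0 + 1×1 = 25
Vikram: 2×0 + 4×3 + 8×1 + 4×5 + 17×2 + 1×0 = 74
Maya: 2×3 + 4×5 + 8×4 + 4×1 + 17×3 + 1×3 = 116
Liam: 2×5 + 4×0 + 8×0 + 4×3 + 17×5 + 1×5 = 112

Wendy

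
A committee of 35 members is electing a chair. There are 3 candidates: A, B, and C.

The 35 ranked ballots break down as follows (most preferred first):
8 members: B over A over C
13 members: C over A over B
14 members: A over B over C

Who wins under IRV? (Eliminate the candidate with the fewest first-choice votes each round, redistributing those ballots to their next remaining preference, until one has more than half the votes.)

Round 1: A 14, B 8, C 13. B eliminated.
Round 2: A 22, C 13. A has a majority (≥18).

A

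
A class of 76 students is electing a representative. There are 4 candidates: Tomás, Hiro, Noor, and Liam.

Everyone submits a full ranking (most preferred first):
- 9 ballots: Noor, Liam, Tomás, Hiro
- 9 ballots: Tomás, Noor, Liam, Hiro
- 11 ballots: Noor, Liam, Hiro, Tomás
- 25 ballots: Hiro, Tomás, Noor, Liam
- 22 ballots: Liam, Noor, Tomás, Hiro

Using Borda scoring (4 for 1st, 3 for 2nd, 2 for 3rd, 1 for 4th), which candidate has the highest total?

Tomás: 9×2 + 9×4 + 11×1 + 25×3 + 22×2 = 184
Hiro: 9×1 + 9×1 + 11×2 + 25×4 + 22×1 = 162
Noor: 9×4 + 9×3 + 11×4 + 25×2 + 22×3 = 223
Liam: 9×3 + 9×2 + 11×3 + 25×1 + 22×4 = 191

Noor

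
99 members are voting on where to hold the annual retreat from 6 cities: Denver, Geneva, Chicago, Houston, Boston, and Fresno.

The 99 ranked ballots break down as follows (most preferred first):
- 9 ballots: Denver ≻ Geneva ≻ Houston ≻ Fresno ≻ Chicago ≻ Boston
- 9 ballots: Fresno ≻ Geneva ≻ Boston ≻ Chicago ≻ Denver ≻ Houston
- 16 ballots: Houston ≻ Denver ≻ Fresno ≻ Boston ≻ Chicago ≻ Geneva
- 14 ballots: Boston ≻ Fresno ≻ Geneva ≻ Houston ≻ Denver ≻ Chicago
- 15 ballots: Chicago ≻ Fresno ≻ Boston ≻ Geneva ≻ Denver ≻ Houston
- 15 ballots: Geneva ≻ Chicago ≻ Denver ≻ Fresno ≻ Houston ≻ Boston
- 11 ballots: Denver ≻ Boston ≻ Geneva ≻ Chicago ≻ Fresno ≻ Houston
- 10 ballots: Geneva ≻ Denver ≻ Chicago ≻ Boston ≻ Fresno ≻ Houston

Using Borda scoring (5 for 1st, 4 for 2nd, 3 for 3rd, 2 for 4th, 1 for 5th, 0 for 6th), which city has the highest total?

Denver: 9×5 + 9×1 + 16×4 + 14×1 + 15×1 + 15×3 + 11×5 + 10×4 = 287
Geneva: 9×4 + 9×4 + 16×0 + 14×3 + 15×2 + 15×5 + 11×3 + 10×5 = 302
Chicago: 9×1 + 9×2 + 16×1 + 14×0 + 15×5 + 15×4 + 11×2 + 10×3 = 230
Houston: 9×3 + 9×0 + 16×5 + 14×2 + 15×0 + 15×1 + 11×0 + 10×0 = 150
Boston: 9×0 + 9×3 + 16×2 + 14×5 + 15×3 + 15×0 + 11×4 + 10×2 = 238
Fresno: 9×2 + 9×5 + 16×3 + 14×4 + 15×4 + 15×2 + 11×1 + 10×1 = 278

Geneva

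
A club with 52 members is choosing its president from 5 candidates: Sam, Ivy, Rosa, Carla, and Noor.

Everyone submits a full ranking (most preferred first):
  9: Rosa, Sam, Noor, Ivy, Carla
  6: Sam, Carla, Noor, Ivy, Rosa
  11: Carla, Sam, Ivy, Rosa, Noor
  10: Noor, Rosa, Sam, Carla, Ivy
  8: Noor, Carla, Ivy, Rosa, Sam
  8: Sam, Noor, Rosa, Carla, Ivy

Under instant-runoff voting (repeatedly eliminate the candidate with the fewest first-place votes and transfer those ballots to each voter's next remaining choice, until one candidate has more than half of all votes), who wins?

Round 1: Sam 14, Ivy 0, Rosa 9, Carla 11, Noor 18. Ivy eliminated.
Round 2: Sam 14, Rosa 9, Carla 11, Noor 18. Rosa eliminated.
Round 3: Sam 23, Carla 11, Noor 18. Carla eliminated.
Round 4: Sam 34, Noor 18. Sam has a majority (≥27).

Sam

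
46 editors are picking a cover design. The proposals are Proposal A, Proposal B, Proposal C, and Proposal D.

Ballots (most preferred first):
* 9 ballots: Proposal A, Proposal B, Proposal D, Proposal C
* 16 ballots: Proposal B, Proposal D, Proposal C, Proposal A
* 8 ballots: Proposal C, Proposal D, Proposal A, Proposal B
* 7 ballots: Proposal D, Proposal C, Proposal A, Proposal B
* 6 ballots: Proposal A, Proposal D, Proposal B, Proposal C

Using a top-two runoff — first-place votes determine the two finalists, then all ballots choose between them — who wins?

Round 1 first-place votes: Proposal A 15, Proposal B 16, Proposal C 8, Proposal D 7. Proposal B and Proposal A advance.
Runoff: Proposal B is ranked above Proposal A on 16 ballots, Proposal A above Proposal B on 30.

Proposal A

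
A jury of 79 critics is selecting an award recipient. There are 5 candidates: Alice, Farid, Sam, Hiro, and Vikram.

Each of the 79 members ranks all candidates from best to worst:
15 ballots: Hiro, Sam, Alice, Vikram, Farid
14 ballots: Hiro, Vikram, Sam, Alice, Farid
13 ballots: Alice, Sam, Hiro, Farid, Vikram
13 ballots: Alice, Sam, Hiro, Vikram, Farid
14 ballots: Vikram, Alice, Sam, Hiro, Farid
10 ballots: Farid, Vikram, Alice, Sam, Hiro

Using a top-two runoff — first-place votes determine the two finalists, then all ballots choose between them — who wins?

Alice

Round 1 first-place votes: Alice 26, Farid 10, Sam 0, Hiro 29, Vikram 14. Hiro and Alice advance.
Runoff: Hiro is ranked above Alice on 29 ballots, Alice above Hiro on 50.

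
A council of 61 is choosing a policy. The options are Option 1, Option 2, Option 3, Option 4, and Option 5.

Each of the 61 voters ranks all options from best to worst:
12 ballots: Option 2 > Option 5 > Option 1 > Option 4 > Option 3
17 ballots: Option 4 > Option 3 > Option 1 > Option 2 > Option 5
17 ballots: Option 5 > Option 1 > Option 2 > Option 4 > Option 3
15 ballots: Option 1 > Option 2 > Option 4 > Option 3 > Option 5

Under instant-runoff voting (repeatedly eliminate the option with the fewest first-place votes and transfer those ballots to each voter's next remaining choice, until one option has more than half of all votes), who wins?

Round 1: Option 1 15, Option 2 12, Option 3 0, Option 4 17, Option 5 17. Option 3 eliminated.
Round 2: Option 1 15, Option 2 12, Option 4 17, Option 5 17. Option 2 eliminated.
Round 3: Option 1 15, Option 4 17, Option 5 29. Option 1 eliminated.
Round 4: Option 4 32, Option 5 29. Option 4 has a majority (≥31).

Option 4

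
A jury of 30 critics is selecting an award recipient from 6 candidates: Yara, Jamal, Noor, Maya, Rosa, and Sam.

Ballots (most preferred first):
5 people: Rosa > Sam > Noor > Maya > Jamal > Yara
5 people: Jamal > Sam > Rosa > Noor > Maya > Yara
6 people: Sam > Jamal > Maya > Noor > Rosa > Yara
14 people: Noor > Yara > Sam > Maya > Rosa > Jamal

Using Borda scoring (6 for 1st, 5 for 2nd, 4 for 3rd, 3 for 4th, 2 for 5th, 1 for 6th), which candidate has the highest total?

Sam

Yara: 5×1 + 5×1 + 6×1 + 14×5 = 86
Jamal: 5×2 + 5×6 + 6×5 + 14×1 = 84
Noor: 5×4 + 5×3 + 6×3 + 14×6 = 137
Maya: 5×3 + 5×2 + 6×4 + 14×3 = 91
Rosa: 5×6 + 5×4 + 6×2 + 14×2 = 90
Sam: 5×5 + 5×5 + 6×6 + 14×4 = 142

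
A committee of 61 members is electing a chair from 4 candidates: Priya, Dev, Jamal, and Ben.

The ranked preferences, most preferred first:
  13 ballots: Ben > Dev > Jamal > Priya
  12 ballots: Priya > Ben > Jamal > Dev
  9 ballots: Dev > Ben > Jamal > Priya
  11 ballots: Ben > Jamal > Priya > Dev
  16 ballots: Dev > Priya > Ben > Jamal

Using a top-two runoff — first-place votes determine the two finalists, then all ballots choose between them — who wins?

Ben

Round 1 first-place votes: Priya 12, Dev 25, Jamal 0, Ben 24. Dev and Ben advance.
Runoff: Dev is ranked above Ben on 25 ballots, Ben above Dev on 36.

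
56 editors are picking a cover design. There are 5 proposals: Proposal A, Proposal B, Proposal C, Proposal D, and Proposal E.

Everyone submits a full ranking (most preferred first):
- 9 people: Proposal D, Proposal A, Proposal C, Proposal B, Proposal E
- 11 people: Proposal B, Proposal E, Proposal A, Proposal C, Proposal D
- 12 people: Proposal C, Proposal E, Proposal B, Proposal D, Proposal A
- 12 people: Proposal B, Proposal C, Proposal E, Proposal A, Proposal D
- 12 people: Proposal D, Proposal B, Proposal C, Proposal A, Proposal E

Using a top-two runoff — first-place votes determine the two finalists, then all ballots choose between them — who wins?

Proposal B

Round 1 first-place votes: Proposal A 0, Proposal B 23, Proposal C 12, Proposal D 21, Proposal E 0. Proposal B and Proposal D advance.
Runoff: Proposal B is ranked above Proposal D on 35 ballots, Proposal D above Proposal B on 21.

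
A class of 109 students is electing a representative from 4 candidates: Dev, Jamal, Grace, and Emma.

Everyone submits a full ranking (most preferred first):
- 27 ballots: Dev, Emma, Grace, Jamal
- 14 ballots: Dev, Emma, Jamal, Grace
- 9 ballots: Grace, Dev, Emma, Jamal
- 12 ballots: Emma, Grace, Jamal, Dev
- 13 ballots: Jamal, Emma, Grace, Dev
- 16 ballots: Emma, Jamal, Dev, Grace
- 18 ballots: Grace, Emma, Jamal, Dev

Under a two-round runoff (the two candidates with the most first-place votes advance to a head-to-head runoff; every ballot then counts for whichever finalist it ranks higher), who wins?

Round 1 first-place votes: Dev 41, Jamal 13, Grace 27, Emma 28. Dev and Emma advance.
Runoff: Dev is ranked above Emma on 50 ballots, Emma above Dev on 59.

Emma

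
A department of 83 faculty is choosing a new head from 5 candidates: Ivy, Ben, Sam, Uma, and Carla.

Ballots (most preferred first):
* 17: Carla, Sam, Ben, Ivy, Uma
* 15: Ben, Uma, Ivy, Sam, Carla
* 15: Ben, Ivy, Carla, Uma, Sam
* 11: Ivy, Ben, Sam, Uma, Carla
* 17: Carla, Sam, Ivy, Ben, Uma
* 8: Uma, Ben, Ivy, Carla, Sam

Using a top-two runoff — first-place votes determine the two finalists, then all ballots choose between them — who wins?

Round 1 first-place votes: Ivy 11, Ben 30, Sam 0, Uma 8, Carla 34. Carla and Ben advance.
Runoff: Carla is ranked above Ben on 34 ballots, Ben above Carla on 49.

Ben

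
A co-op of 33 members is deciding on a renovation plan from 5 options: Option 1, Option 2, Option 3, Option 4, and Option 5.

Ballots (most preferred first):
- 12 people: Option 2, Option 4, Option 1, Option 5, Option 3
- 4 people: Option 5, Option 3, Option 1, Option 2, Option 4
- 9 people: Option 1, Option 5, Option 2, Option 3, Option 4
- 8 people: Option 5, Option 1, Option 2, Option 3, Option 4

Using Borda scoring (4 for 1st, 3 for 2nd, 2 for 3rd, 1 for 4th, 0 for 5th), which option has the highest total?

Option 1

Option 1: 12×2 + 4×2 + 9×4 + 8×3 = 92
Option 2: 12×4 + 4×1 + 9×2 + 8×2 = 86
Option 3: 12×0 + 4×3 + 9×1 + 8×1 = 29
Option 4: 12×3 + 4×0 + 9×0 + 8×0 = 36
Option 5: 12×1 + 4×4 + 9×3 + 8×4 = 87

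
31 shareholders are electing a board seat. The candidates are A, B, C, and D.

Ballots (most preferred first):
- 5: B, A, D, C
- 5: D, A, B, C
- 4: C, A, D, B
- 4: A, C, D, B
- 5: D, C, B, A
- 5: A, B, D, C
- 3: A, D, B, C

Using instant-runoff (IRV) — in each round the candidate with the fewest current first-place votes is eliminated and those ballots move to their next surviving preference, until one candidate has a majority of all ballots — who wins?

Round 1: A 12, B 5, C 4, D 10. C eliminated.
Round 2: A 16, B 5, D 10. A has a majority (≥16).

A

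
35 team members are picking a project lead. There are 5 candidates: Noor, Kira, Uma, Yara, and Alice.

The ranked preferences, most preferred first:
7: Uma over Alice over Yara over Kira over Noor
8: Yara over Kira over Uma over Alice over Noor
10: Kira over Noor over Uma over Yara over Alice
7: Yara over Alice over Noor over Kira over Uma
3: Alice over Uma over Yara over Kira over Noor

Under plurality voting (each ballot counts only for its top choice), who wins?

Yara

First-place votes: Noor 0, Kira 10, Uma 7, Yara 15, Alice 3.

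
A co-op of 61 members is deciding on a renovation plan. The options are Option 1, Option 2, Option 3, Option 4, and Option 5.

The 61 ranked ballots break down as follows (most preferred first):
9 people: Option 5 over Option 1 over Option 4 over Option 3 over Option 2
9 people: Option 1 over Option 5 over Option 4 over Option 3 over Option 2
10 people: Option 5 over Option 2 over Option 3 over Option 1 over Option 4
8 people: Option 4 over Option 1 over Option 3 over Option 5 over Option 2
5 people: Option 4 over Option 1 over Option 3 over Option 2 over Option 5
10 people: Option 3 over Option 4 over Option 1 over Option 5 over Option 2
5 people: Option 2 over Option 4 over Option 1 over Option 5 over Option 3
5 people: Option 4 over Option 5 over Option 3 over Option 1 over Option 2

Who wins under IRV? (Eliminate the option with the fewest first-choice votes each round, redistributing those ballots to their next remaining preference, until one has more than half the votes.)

Round 1: Option 1 9, Option 2 5, Option 3 10, Option 4 18, Option 5 19. Option 2 eliminated.
Round 2: Option 1 9, Option 3 10, Option 4 23, Option 5 19. Option 1 eliminated.
Round 3: Option 3 10, Option 4 23, Option 5 28. Option 3 eliminated.
Round 4: Option 4 33, Option 5 28. Option 4 has a majority (≥31).

Option 4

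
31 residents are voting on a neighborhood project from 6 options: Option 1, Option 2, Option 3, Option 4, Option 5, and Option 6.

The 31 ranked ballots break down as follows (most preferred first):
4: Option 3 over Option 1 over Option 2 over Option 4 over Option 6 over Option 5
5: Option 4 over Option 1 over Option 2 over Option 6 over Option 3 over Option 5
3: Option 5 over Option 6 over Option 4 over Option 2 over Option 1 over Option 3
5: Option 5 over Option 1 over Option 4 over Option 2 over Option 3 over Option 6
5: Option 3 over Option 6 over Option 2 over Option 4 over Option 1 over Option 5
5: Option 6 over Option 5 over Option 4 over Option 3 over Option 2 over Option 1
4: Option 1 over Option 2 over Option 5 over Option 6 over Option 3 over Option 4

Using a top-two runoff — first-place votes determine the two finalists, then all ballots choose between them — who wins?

Round 1 first-place votes: Option 1 4, Option 2 0, Option 3 9, Option 4 5, Option 5 8, Option 6 5. Option 3 and Option 5 advance.
Runoff: Option 3 is ranked above Option 5 on 14 ballots, Option 5 above Option 3 on 17.

Option 5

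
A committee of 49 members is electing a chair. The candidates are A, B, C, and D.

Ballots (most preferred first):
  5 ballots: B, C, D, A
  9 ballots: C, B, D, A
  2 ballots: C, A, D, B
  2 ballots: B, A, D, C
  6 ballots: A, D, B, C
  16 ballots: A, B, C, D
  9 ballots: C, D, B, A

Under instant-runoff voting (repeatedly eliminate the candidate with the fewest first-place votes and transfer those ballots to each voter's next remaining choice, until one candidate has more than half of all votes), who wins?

C

Round 1: A 22, B 7, C 20, D 0. D eliminated.
Round 2: A 22, B 7, C 20. B eliminated.
Round 3: A 24, C 25. C has a majority (≥25).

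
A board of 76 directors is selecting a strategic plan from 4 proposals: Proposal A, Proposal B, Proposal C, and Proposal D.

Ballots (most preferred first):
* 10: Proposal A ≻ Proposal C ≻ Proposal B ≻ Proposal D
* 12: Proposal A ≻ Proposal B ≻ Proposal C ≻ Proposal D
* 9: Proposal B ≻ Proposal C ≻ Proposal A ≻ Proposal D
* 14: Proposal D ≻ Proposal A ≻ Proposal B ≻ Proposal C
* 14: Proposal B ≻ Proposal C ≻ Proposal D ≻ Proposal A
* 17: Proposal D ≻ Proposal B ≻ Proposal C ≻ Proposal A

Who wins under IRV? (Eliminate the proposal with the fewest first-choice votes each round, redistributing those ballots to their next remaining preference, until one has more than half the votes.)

Proposal B

Round 1: Proposal A 22, Proposal B 23, Proposal C 0, Proposal D 31. Proposal C eliminated.
Round 2: Proposal A 22, Proposal B 23, Proposal D 31. Proposal A eliminated.
Round 3: Proposal B 45, Proposal D 31. Proposal B has a majority (≥39).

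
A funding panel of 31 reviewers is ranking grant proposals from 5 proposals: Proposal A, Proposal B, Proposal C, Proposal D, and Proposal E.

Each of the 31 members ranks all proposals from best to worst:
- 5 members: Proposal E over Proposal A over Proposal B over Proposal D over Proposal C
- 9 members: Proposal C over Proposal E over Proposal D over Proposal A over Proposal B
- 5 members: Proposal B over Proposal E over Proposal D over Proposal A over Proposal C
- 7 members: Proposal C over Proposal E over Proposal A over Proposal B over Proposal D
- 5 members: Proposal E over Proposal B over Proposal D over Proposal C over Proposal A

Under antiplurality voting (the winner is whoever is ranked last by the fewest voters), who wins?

Proposal E

Last-place votes: Proposal A 5, Proposal B 9, Proposal C 10, Proposal D 7, Proposal E 0.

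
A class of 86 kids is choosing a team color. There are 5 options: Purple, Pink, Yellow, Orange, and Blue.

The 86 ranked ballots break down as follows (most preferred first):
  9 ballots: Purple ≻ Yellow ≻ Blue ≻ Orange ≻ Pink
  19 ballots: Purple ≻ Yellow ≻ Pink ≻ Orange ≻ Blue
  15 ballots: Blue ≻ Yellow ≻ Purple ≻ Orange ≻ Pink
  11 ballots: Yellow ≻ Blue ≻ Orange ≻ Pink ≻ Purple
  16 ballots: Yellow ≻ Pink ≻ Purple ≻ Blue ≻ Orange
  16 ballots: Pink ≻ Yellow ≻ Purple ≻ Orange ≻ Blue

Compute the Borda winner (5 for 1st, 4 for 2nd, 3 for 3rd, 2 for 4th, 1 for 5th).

Purple: 9×5 + 19×5 + 15×3 + 11×1 + 16×3 + 16×3 = 292
Pink: 9×1 + 19×3 + 15×1 + 11×2 + 16×4 + 16×5 = 247
Yellow: 9×4 + 19×4 + 15×4 + 11×5 + 16×5 + 16×4 = 371
Orange: 9×2 + 19×2 + 15×2 + 11×3 + 16×1 + 16×2 = 167
Blue: 9×3 + 19×1 + 15×5 + 11×4 + 16×2 + 16×1 = 213

Yellow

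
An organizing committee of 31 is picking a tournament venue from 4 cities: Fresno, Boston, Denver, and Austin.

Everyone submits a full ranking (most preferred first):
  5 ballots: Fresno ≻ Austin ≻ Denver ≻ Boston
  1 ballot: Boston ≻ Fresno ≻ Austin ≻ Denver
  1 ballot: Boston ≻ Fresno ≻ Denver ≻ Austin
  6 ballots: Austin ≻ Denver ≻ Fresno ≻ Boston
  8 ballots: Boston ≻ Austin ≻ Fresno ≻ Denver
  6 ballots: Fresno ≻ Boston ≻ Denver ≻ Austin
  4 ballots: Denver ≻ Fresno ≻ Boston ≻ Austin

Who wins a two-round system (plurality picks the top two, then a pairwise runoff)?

Fresno

Round 1 first-place votes: Fresno 11, Boston 10, Denver 4, Austin 6. Fresno and Boston advance.
Runoff: Fresno is ranked above Boston on 21 ballots, Boston above Fresno on 10.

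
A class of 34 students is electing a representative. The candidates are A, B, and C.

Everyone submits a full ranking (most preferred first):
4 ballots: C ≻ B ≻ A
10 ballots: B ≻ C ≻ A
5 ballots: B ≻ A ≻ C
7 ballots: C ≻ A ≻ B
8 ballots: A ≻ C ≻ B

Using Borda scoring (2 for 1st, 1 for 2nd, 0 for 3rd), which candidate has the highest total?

A: 4×0 + 10×0 + 5×1 + 7×1 + 8×2 = 28
B: 4×1 + 10×2 + 5×2 + 7×0 + 8×0 = 34
C: 4×2 + 10×1 + 5×0 + 7×2 + 8×1 = 40

C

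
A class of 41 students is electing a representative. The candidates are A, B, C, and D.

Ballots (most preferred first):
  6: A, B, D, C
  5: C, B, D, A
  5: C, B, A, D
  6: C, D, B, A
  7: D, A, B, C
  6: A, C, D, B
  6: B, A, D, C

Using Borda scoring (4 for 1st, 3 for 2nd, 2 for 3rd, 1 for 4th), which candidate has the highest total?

A

A: 6×4 + 5×1 + 5×2 + 6×1 + 7×3 + 6×4 + 6×3 = 108
B: 6×3 + 5×3 + 5×3 + 6×2 + 7×2 + 6×1 + 6×4 = 104
C: 6×1 + 5×4 + 5×4 + 6×4 + 7×1 + 6×3 + 6×1 = 101
D: 6×2 + 5×2 + 5×1 + 6×3 + 7×4 + 6×2 + 6×2 = 97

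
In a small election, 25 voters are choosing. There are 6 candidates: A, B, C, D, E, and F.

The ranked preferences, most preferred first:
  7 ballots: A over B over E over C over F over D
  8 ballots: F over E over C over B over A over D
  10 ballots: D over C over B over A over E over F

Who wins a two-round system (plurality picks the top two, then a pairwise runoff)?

Round 1 first-place votes: A 7, B 0, C 0, D 10, E 0, F 8. D and F advance.
Runoff: D is ranked above F on 10 ballots, F above D on 15.

F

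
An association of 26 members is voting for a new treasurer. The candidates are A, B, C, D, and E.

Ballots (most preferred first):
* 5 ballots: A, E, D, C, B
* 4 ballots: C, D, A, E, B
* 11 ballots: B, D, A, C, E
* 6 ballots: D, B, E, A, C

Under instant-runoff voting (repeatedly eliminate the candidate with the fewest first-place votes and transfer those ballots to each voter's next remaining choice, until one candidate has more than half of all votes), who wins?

Round 1: A 5, B 11, C 4, D 6, E 0. E eliminated.
Round 2: A 5, B 11, C 4, D 6. C eliminated.
Round 3: A 5, B 11, D 10. A eliminated.
Round 4: B 11, D 15. D has a majority (≥14).

D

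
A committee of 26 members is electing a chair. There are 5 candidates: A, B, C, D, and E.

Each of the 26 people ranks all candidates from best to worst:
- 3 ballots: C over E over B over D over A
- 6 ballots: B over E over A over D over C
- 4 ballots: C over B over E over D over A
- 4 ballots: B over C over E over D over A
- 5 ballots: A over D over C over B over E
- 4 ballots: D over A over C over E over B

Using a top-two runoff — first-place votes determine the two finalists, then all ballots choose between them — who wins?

C

Round 1 first-place votes: A 5, B 10, C 7, D 4, E 0. B and C advance.
Runoff: B is ranked above C on 10 ballots, C above B on 16.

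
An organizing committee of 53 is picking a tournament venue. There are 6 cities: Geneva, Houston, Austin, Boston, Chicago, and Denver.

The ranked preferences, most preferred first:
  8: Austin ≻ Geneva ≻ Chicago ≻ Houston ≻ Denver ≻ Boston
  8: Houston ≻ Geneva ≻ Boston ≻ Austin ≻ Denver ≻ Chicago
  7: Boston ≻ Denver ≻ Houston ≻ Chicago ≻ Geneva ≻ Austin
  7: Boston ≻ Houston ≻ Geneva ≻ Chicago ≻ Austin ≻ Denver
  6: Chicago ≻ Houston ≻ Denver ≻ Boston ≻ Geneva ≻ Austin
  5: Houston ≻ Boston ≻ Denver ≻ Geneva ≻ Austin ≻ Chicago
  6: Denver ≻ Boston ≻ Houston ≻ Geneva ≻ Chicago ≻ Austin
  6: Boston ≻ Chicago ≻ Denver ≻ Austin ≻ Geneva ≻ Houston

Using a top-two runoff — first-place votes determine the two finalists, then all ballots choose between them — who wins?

Round 1 first-place votes: Geneva 0, Houston 13, Austin 8, Boston 20, Chicago 6, Denver 6. Boston and Houston advance.
Runoff: Boston is ranked above Houston on 26 ballots, Houston above Boston on 27.

Houston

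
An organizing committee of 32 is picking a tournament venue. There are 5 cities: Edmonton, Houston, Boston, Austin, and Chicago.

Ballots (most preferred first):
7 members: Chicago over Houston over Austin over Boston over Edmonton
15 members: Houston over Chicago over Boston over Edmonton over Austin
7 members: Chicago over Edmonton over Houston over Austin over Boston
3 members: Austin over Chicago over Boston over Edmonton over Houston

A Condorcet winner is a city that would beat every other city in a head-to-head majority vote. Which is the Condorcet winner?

Chicago vs Edmonton: 32–0
Chicago vs Houston: 17–15
Chicago vs Boston: 32–0
Chicago vs Austin: 29–3
Chicago beats every other city.

Chicago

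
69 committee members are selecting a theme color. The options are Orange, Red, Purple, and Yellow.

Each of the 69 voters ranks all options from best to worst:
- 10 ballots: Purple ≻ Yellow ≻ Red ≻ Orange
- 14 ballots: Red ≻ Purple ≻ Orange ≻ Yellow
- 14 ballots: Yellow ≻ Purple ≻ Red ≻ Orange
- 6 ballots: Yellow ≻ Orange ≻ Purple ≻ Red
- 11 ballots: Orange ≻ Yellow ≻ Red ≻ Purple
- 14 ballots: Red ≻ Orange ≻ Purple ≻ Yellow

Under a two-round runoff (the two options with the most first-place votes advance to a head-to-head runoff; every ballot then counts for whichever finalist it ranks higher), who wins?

Yellow

Round 1 first-place votes: Orange 11, Red 28, Purple 10, Yellow 20. Red and Yellow advance.
Runoff: Red is ranked above Yellow on 28 ballots, Yellow above Red on 41.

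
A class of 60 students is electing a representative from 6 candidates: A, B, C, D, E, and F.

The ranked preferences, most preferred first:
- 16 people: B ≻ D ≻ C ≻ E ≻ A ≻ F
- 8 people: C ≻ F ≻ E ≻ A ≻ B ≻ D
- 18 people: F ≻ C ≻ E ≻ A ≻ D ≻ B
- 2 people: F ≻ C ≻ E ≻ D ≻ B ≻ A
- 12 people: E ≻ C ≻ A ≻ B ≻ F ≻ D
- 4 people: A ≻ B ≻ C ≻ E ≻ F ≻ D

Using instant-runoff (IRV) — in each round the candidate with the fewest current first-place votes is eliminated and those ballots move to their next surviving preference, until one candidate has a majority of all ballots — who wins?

B

Round 1: A 4, B 16, C 8, D 0, E 12, F 20. D eliminated.
Round 2: A 4, B 16, C 8, E 12, F 20. A eliminated.
Round 3: B 20, C 8, E 12, F 20. C eliminated.
Round 4: B 20, E 12, F 28. E eliminated.
Round 5: B 32, F 28. B has a majority (≥31).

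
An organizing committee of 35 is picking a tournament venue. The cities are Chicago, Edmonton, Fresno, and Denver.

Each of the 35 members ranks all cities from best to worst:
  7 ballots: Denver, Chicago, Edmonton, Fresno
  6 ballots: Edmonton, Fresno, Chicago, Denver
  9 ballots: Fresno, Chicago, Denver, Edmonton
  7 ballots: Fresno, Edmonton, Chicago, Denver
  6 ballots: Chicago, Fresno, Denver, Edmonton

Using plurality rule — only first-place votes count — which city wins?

Fresno

First-place votes: Chicago 6, Edmonton 6, Fresno 16, Denver 7.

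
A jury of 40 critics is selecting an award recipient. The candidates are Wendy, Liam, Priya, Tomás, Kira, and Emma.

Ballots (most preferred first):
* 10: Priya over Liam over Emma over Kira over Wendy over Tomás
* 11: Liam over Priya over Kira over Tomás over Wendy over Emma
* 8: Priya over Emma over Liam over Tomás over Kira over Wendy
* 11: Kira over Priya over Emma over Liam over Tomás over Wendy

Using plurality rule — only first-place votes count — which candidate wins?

First-place votes: Wendy 0, Liam 11, Priya 18, Tomás 0, Kira 11, Emma 0.

Priya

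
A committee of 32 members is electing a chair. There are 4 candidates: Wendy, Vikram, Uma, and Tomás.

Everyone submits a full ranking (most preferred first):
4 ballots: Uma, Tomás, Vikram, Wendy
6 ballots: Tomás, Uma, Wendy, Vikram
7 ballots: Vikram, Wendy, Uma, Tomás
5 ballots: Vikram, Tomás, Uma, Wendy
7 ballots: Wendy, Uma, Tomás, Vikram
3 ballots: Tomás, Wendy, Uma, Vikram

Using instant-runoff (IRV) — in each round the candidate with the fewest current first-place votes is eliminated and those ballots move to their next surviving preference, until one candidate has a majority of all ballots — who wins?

Tomás

Round 1: Wendy 7, Vikram 12, Uma 4, Tomás 9. Uma eliminated.
Round 2: Wendy 7, Vikram 12, Tomás 13. Wendy eliminated.
Round 3: Vikram 12, Tomás 20. Tomás has a majority (≥17).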